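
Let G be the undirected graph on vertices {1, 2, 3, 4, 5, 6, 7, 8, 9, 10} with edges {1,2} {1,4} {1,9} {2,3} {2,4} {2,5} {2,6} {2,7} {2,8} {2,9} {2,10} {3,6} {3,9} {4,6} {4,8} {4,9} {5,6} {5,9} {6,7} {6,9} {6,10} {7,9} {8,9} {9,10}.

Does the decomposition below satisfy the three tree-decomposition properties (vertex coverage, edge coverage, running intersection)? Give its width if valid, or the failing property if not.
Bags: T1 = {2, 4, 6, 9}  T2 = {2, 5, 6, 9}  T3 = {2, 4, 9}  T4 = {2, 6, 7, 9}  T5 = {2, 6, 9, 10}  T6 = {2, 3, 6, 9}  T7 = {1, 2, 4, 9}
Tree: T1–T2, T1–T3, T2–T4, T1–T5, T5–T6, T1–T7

A tree decomposition must satisfy three properties: every vertex lies in some bag; for every edge, both endpoints lie together in some bag; and for every vertex, the bags containing it form a connected subtree. Here vertex 8 appears in no bag, so the decomposition is invalid.

No — vertex 8 appears in no bag.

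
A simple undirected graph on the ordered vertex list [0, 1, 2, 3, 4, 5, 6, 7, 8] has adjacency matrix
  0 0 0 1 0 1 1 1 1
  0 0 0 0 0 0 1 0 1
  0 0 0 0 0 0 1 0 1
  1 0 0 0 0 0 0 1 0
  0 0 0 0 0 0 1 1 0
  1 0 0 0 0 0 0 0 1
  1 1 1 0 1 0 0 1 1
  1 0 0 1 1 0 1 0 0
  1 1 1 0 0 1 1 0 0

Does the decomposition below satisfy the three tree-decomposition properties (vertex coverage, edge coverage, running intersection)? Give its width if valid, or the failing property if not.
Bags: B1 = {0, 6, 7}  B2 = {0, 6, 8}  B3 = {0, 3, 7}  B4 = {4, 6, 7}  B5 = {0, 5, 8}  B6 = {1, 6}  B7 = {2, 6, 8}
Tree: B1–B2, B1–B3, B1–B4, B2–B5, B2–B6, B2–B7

A tree decomposition must satisfy three properties: every vertex lies in some bag; for every edge, both endpoints lie together in some bag; and for every vertex, the bags containing it form a connected subtree. Here edge (8,1) lies in no bag, so the decomposition is invalid.

No — edge (8,1) lies in no bag.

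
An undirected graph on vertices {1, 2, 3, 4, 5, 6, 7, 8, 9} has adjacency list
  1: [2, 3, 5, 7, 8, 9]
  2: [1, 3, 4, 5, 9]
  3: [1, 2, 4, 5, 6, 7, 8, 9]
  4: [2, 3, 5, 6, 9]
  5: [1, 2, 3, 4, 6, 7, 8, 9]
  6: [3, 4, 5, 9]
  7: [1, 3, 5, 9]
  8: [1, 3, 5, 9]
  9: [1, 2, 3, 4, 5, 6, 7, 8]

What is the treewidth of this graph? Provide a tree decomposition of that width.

Treewidth 4.
Bags: B1 = {1, 3, 5, 7, 9}  B2 = {1, 3, 5, 8, 9}  B3 = {1, 2, 3, 5, 9}  B4 = {2, 3, 4, 5, 9}  B5 = {3, 4, 5, 6, 9}
Tree: B1–B2, B2–B3, B3–B4, B4–B5

Every bag has size at most 5, so the width is 5 − 1 = 4 and tw(G) ≤ 4. Conversely, {1, 3, 5, 8, 9} is a clique of size 5, and the vertices of any clique must share a bag in every tree decomposition; so some bag has ≥ 5 vertices and tw(G) ≥ 4. Therefore the treewidth is 4.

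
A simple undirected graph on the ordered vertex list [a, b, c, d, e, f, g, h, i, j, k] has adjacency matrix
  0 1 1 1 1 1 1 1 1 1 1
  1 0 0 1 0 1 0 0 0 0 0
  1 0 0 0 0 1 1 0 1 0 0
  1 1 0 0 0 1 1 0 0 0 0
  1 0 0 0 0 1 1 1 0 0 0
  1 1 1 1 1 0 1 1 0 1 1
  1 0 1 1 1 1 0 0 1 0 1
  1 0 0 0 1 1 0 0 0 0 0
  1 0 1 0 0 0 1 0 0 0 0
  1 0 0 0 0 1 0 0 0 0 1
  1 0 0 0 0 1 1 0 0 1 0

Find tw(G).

A width-3 tree decomposition is:
Bags: B1 = {a, d, f, g}  B2 = {a, f, g, k}  B3 = {a, f, j, k}  B4 = {a, c, f, g}  B5 = {a, e, f, g}  B6 = {a, b, d, f}  B7 = {a, e, f, h}  B8 = {a, c, g, i}
Tree: B1–B2, B2–B3, B2–B4, B4–B5, B1–B6, B5–B7, B4–B8
Every bag has size at most 4, so the width is 4 − 1 = 3 and tw(G) ≤ 3. On the other hand G contains the 4-clique {a, d, f, g}. A clique must lie in a single bag of any decomposition, so no decomposition can have width below 3. The upper and lower bounds meet at 3, so that is the treewidth.

3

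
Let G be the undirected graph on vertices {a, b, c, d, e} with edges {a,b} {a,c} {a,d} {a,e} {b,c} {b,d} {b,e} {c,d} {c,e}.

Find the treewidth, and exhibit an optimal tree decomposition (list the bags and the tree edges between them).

Treewidth 3.
One such decomposition:
Bags: B1 = {a, b, c, d}  B2 = {a, b, c, e}
Tree: B1–B2

The largest bag has 4 vertices, giving width 3; this decomposition certifies tw(G) ≤ 3. For the lower bound, the 4 vertices {a, b, c, d} are pairwise adjacent, and any tree decomposition puts a clique entirely inside one bag — forcing width ≥ 3. Hence tw(G) = 3 exactly.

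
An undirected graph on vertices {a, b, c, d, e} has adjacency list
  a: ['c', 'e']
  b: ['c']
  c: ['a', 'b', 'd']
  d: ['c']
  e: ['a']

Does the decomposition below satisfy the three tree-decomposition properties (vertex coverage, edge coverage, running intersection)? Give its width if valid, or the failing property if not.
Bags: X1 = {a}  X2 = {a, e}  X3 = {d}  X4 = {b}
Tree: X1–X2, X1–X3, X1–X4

No — vertex c appears in no bag.

A tree decomposition must satisfy three properties: every vertex lies in some bag; for every edge, both endpoints lie together in some bag; and for every vertex, the bags containing it form a connected subtree. Here vertex c appears in no bag, so the decomposition is invalid.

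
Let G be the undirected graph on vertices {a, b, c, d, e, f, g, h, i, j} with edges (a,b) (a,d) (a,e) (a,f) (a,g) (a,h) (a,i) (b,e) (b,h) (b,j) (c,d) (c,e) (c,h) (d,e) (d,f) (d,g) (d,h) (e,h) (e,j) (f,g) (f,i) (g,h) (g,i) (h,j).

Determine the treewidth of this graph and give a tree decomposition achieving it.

Treewidth 3.
One optimal decomposition is:
Bags: B1 = {a, d, g, h}  B2 = {a, d, e, h}  B3 = {a, d, f, g}  B4 = {a, f, g, i}  B5 = {a, b, e, h}  B6 = {c, d, e, h}  B7 = {b, e, h, j}
Tree: B1–B2, B1–B3, B3–B4, B2–B5, B2–B6, B5–B7

Every bag has size at most 4, so the width is 4 − 1 = 3 and tw(G) ≤ 3. Conversely, {a, d, g, h} is a clique of size 4, and the vertices of any clique must share a bag in every tree decomposition; so some bag has ≥ 4 vertices and tw(G) ≥ 3. Hence tw(G) = 3 exactly.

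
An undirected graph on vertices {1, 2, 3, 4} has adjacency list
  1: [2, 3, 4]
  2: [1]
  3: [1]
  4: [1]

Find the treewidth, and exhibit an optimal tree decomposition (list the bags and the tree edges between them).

Treewidth 1.
One such decomposition:
Bags: B1 = {1, 2}  B2 = {1, 4}  B3 = {1, 3}
Tree: B1–B2, B1–B3

The largest bag has 2 vertices, giving width 1; this decomposition certifies tw(G) ≤ 1. Any graph with an edge has treewidth ≥ 1, and G has the edge 1–2. Hence tw(G) = 1 exactly.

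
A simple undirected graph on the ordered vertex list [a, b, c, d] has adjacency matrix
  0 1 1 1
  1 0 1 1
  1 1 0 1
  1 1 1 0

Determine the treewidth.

A width-3 tree decomposition is:
Bags: B1 = {a, b, c, d}
Tree: (single bag)
With just one bag of size 4, the width is 4 − 1 = 3, so tw(G) ≤ 3. Conversely, {a, b, c, d} is a clique of size 4, and the vertices of any clique must share a bag in every tree decomposition; so some bag has ≥ 4 vertices and tw(G) ≥ 3. Hence tw(G) = 3 exactly.

3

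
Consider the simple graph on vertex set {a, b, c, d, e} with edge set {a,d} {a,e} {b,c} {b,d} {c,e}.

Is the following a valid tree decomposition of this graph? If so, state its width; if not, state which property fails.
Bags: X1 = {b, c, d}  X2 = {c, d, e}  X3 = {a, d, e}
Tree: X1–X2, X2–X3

Vertex coverage: the bags together contain {a, b, c, d, e}, the full vertex set. Edge coverage: each edge of G has both endpoints in at least one bag. Running intersection: for every vertex, the bags containing it form a connected subtree. All three properties hold, so this is a valid tree decomposition of width max|bag| − 1 = 2, and hence tw(G) ≤ 2.

Yes; width 2.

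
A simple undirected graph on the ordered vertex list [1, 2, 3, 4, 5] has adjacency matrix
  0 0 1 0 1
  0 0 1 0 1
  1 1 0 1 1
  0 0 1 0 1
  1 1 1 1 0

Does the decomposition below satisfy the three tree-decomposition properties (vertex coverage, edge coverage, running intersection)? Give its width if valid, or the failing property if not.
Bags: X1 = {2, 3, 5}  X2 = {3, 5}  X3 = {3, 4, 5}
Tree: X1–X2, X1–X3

A tree decomposition must satisfy three properties: every vertex lies in some bag; for every edge, both endpoints lie together in some bag; and for every vertex, the bags containing it form a connected subtree. Here vertex 1 appears in no bag, so the decomposition is invalid.

No — vertex 1 appears in no bag.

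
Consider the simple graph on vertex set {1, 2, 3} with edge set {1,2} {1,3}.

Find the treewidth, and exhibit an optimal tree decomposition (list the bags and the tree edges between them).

Treewidth 1.
One optimal decomposition is:
Bags: B1 = {1, 3}  B2 = {1, 2}
Tree: B1–B2

Every bag has size at most 2, so the width is 2 − 1 = 1 and tw(G) ≤ 1. Any graph with an edge has treewidth ≥ 1, and G has the edge 1–3. Therefore the treewidth is 1.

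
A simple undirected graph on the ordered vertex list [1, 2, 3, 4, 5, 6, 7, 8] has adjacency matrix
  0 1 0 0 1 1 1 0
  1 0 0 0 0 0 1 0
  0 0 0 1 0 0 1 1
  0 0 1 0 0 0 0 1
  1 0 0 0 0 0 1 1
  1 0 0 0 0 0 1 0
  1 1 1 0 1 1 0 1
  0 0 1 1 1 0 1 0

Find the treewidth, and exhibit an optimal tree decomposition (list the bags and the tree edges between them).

Every bag has size at most 3, so the width is 3 − 1 = 2 and tw(G) ≤ 2. On the other hand G contains the 3-clique {3, 4, 8}. A clique must lie in a single bag of any decomposition, so no decomposition can have width below 2. Combining the bounds, tw(G) = 2.

Treewidth 2.
One optimal decomposition is:
Bags: B1 = {1, 5, 7}  B2 = {5, 7, 8}  B3 = {3, 7, 8}  B4 = {1, 6, 7}  B5 = {3, 4, 8}  B6 = {1, 2, 7}
Tree: B1–B2, B2–B3, B1–B4, B3–B5, B1–B6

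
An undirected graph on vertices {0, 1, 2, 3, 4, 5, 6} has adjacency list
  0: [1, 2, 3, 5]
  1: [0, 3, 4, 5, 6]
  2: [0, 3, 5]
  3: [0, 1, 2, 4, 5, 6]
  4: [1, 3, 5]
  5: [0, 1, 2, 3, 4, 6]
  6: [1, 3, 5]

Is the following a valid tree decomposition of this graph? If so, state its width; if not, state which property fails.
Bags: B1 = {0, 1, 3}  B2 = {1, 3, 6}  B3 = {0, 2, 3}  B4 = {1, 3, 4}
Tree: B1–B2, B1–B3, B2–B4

A tree decomposition must satisfy three properties: every vertex lies in some bag; for every edge, both endpoints lie together in some bag; and for every vertex, the bags containing it form a connected subtree. Here vertex 5 appears in no bag, so the decomposition is invalid.

No — vertex 5 appears in no bag.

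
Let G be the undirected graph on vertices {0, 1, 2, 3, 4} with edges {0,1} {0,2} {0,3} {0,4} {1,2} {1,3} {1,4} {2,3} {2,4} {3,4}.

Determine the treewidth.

A width-4 tree decomposition is:
Bags: B1 = {0, 1, 2, 3, 4}
Tree: (single bag)
A single bag containing all 5 vertices is trivially a valid decomposition of width 4. Conversely, {0, 1, 2, 3, 4} is a clique of size 5, and the vertices of any clique must share a bag in every tree decomposition; so some bag has ≥ 5 vertices and tw(G) ≥ 4. Combining the bounds, tw(G) = 4.

4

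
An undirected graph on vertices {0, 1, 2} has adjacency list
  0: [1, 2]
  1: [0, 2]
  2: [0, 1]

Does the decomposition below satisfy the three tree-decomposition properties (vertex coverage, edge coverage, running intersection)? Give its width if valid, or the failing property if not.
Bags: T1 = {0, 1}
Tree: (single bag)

A tree decomposition must satisfy three properties: every vertex lies in some bag; for every edge, both endpoints lie together in some bag; and for every vertex, the bags containing it form a connected subtree. Here vertex 2 appears in no bag, so the decomposition is invalid.

No — vertex 2 appears in no bag.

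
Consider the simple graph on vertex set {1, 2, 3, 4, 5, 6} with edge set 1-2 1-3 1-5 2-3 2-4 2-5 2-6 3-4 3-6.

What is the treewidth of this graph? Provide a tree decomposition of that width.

Treewidth 2.
Bags: B1 = {2, 3, 4}  B2 = {1, 2, 3}  B3 = {2, 3, 6}  B4 = {1, 2, 5}
Tree: B1–B2, B1–B3, B2–B4

Every bag has size at most 3, so the width is 3 − 1 = 2 and tw(G) ≤ 2. For the lower bound, the 3 vertices {1, 2, 3} are pairwise adjacent, and any tree decomposition puts a clique entirely inside one bag — forcing width ≥ 2. Combining the bounds, tw(G) = 2.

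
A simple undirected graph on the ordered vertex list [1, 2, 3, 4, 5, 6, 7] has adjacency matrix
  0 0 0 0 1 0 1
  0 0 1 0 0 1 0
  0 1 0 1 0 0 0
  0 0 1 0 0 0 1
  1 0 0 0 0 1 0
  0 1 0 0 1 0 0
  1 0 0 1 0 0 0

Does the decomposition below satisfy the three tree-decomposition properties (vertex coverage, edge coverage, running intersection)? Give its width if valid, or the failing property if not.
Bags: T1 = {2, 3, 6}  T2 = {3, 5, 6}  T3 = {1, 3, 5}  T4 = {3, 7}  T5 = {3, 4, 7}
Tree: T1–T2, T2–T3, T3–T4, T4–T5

No — edge (1,7) lies in no bag.

A tree decomposition must satisfy three properties: every vertex lies in some bag; for every edge, both endpoints lie together in some bag; and for every vertex, the bags containing it form a connected subtree. Here edge (1,7) lies in no bag, so the decomposition is invalid.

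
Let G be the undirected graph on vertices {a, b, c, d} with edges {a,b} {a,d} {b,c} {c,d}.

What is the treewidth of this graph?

2

A width-2 tree decomposition is:
Bags: B1 = {b, c, d}  B2 = {a, b, d}
Tree: B1–B2
The largest bag has 3 vertices, giving width 2; this decomposition certifies tw(G) ≤ 2. Since d–c–b–a–d is a cycle in G, G is not acyclic. Forests are exactly the graphs of treewidth ≤ 1, so tw(G) ≥ 2. Therefore the treewidth is 2.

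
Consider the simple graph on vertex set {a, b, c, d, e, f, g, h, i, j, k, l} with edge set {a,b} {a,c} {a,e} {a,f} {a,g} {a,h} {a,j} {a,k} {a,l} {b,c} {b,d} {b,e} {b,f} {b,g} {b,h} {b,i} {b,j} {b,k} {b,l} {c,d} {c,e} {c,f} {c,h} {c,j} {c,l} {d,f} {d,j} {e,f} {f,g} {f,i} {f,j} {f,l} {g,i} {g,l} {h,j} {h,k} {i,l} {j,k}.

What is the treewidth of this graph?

4

A width-4 tree decomposition is:
Bags: B1 = {a, b, c, f, j}  B2 = {a, b, c, h, j}  B3 = {a, b, c, f, l}  B4 = {b, c, d, f, j}  B5 = {a, b, f, g, l}  B6 = {a, b, h, j, k}  B7 = {b, f, g, i, l}  B8 = {a, b, c, e, f}
Tree: B1–B2, B1–B3, B1–B4, B3–B5, B2–B6, B5–B7, B1–B8
The largest bag has 5 vertices, giving width 4; this decomposition certifies tw(G) ≤ 4. Conversely, {a, b, c, h, j} is a clique of size 5, and the vertices of any clique must share a bag in every tree decomposition; so some bag has ≥ 5 vertices and tw(G) ≥ 4. Combining the bounds, tw(G) = 4.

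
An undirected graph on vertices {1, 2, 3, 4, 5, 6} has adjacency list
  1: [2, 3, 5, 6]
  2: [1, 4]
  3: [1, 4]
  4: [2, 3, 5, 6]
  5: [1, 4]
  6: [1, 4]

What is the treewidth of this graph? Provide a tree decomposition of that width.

Every bag has size at most 3, so the width is 3 − 1 = 2 and tw(G) ≤ 2. The edges 4–2–1–5–4 form a cycle, so G is not a tree and its treewidth is at least 2. Hence tw(G) = 2 exactly.

Treewidth 2.
One such decomposition:
Bags: B1 = {1, 2, 4}  B2 = {1, 4, 5}  B3 = {1, 4, 6}  B4 = {1, 3, 4}
Tree: B1–B2, B2–B3, B3–B4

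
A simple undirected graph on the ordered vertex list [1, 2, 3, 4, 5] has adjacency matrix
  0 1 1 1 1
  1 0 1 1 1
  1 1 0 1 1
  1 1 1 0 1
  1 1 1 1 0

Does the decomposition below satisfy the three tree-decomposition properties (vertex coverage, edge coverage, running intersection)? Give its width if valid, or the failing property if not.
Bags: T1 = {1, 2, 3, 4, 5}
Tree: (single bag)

Yes; width 4.

Vertex coverage: the bags together contain {1, 2, 3, 4, 5}, the full vertex set. Edge coverage: each edge of G has both endpoints in at least one bag. Running intersection: for every vertex, the bags containing it form a connected subtree. All three properties hold, so this is a valid tree decomposition of width max|bag| − 1 = 4, and hence tw(G) ≤ 4.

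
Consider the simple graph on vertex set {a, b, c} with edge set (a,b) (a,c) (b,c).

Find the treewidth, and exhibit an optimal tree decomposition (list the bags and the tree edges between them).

Treewidth 2.
One such decomposition:
Bags: B1 = {a, b, c}
Tree: (single bag)

With just one bag of size 3, the width is 3 − 1 = 2, so tw(G) ≤ 2. On the other hand G contains the 3-clique {a, b, c}. A clique must lie in a single bag of any decomposition, so no decomposition can have width below 2. The upper and lower bounds meet at 2, so that is the treewidth.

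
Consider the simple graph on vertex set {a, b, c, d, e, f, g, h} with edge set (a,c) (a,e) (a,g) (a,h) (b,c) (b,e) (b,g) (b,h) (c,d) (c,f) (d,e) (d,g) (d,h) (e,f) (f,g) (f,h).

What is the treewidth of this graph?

4

A width-4 tree decomposition is:
Bags: B1 = {c, e, f, g, h}  B2 = {b, c, e, g, h}  B3 = {a, c, e, g, h}  B4 = {c, d, e, g, h}
Tree: B1–B2, B2–B3, B3–B4
The largest bag has 5 vertices, giving width 4; this decomposition certifies tw(G) ≤ 4. For the lower bound: the 5 vertex sets {c,f}, {b,g}, {a,h}, {e}, {d} are disjoint, each induces a connected subgraph, and every pair is joined by at least one edge of G. Contracting each set to a single vertex therefore yields K_{5} as a minor, and since treewidth is minor-monotone, tw(G) ≥ tw(K_{5}) = 4. Therefore the treewidth is 4.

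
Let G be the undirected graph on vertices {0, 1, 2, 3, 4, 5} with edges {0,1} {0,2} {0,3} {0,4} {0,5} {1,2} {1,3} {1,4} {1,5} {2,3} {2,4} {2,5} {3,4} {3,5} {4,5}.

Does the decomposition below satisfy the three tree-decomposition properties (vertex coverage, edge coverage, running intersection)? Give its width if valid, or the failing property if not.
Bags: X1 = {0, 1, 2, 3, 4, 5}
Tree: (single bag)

Vertex coverage: the bags together contain {0, 1, 2, 3, 4, 5}, the full vertex set. Edge coverage: each edge of G has both endpoints in at least one bag. Running intersection: for every vertex, the bags containing it form a connected subtree. All three properties hold, so this is a valid tree decomposition of width max|bag| − 1 = 5, and hence tw(G) ≤ 5.

Yes; width 5.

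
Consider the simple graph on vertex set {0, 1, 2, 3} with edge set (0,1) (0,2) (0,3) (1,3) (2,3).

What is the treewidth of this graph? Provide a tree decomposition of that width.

The largest bag has 3 vertices, giving width 2; this decomposition certifies tw(G) ≤ 2. Conversely, {0, 1, 3} is a clique of size 3, and the vertices of any clique must share a bag in every tree decomposition; so some bag has ≥ 3 vertices and tw(G) ≥ 2. Hence tw(G) = 2 exactly.

Treewidth 2.
One optimal decomposition is:
Bags: B1 = {0, 2, 3}  B2 = {0, 1, 3}
Tree: B1–B2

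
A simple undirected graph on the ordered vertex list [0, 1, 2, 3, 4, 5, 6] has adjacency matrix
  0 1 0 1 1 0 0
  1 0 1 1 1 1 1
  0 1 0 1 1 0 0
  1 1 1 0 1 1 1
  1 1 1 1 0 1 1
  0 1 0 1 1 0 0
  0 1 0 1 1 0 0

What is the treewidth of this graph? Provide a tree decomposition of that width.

Treewidth 3.
Bags: B1 = {1, 3, 4, 6}  B2 = {1, 2, 3, 4}  B3 = {0, 1, 3, 4}  B4 = {1, 3, 4, 5}
Tree: B1–B2, B2–B3, B2–B4

Each bag holds 4 vertices, so the decomposition has width 3, which upper-bounds the treewidth. Conversely, {0, 1, 3, 4} is a clique of size 4, and the vertices of any clique must share a bag in every tree decomposition; so some bag has ≥ 4 vertices and tw(G) ≥ 3. Combining the bounds, tw(G) = 3.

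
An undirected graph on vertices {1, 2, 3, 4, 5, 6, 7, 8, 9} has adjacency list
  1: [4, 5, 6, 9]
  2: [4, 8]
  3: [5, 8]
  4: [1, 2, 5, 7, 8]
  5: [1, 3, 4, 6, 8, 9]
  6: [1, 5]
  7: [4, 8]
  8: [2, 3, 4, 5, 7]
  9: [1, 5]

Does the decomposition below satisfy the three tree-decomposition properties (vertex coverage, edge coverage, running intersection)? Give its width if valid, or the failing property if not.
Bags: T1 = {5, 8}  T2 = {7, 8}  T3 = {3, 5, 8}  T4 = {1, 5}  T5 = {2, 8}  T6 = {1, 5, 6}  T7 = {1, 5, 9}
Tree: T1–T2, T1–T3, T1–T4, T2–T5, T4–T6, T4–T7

A tree decomposition must satisfy three properties: every vertex lies in some bag; for every edge, both endpoints lie together in some bag; and for every vertex, the bags containing it form a connected subtree. Here vertex 4 appears in no bag, so the decomposition is invalid.

No — vertex 4 appears in no bag.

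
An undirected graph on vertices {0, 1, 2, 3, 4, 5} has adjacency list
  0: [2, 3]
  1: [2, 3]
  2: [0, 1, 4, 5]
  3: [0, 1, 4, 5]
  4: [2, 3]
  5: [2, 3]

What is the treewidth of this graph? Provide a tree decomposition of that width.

Treewidth 2.
One optimal decomposition is:
Bags: B1 = {2, 3, 5}  B2 = {1, 2, 3}  B3 = {0, 2, 3}  B4 = {2, 3, 4}
Tree: B1–B2, B2–B3, B3–B4

Every bag has size at most 3, so the width is 3 − 1 = 2 and tw(G) ≤ 2. For the lower bound, G contains the cycle 2–5–3–1–2, so G is not a forest; only forests have treewidth ≤ 1, hence tw(G) ≥ 2. Therefore the treewidth is 2.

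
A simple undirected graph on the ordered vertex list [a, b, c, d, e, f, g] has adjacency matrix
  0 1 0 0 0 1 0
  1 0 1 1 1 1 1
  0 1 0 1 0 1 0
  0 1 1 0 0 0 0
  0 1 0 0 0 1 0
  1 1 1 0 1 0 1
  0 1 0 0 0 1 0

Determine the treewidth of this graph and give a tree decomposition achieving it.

Treewidth 2.
One such decomposition:
Bags: B1 = {b, c, f}  B2 = {b, f, g}  B3 = {a, b, f}  B4 = {b, c, d}  B5 = {b, e, f}
Tree: B1–B2, B2–B3, B1–B4, B1–B5

Each bag holds 3 vertices, so the decomposition has width 2, which upper-bounds the treewidth. For the lower bound, the 3 vertices {b, c, d} are pairwise adjacent, and any tree decomposition puts a clique entirely inside one bag — forcing width ≥ 2. Hence tw(G) = 2 exactly.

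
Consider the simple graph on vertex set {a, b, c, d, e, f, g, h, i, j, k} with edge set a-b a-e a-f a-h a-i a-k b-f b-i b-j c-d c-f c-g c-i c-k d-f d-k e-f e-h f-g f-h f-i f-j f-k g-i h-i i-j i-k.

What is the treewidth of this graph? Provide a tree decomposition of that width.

Treewidth 3.
One optimal decomposition is:
Bags: B1 = {a, f, i, k}  B2 = {a, f, h, i}  B3 = {a, e, f, h}  B4 = {a, b, f, i}  B5 = {c, f, i, k}  B6 = {c, d, f, k}  B7 = {c, f, g, i}  B8 = {b, f, i, j}
Tree: B1–B2, B2–B3, B1–B4, B1–B5, B5–B6, B5–B7, B4–B8

The largest bag has 4 vertices, giving width 3; this decomposition certifies tw(G) ≤ 3. For the lower bound, the 4 vertices {c, d, f, k} are pairwise adjacent, and any tree decomposition puts a clique entirely inside one bag — forcing width ≥ 3. Therefore the treewidth is 3.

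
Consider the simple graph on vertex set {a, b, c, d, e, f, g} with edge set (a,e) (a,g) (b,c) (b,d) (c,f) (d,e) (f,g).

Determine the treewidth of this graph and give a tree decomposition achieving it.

Treewidth 2.
One optimal decomposition is:
Bags: B1 = {c, f, g}  B2 = {b, c, g}  B3 = {b, d, g}  B4 = {d, e, g}  B5 = {a, e, g}
Tree: B1–B2, B2–B3, B3–B4, B4–B5

Each bag holds 3 vertices, so the decomposition has width 2, which upper-bounds the treewidth. The edges g–f–c–b–d–e–a–g form a cycle, so G is not a tree and its treewidth is at least 2. Hence tw(G) = 2 exactly.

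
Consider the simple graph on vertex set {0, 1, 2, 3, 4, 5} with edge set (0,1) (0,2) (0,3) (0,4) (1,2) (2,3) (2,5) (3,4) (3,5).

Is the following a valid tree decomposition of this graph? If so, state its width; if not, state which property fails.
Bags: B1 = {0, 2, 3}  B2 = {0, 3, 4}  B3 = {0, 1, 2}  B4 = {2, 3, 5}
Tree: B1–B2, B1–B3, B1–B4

Vertex coverage: the bags together contain {0, 1, 2, 3, 4, 5}, the full vertex set. Edge coverage: each edge of G has both endpoints in at least one bag. Running intersection: for every vertex, the bags containing it form a connected subtree. All three properties hold, so this is a valid tree decomposition of width max|bag| − 1 = 2, and hence tw(G) ≤ 2.

Yes; width 2.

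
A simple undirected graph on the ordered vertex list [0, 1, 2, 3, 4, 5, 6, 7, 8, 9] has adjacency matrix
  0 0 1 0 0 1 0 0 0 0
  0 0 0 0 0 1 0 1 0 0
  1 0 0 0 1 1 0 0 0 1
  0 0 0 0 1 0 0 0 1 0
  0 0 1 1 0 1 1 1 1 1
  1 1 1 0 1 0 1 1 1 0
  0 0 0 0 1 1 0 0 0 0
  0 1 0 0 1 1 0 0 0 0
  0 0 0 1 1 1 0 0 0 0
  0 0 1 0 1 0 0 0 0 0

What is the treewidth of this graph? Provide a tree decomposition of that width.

Each bag holds 3 vertices, so the decomposition has width 2, which upper-bounds the treewidth. For the lower bound, the 3 vertices {0, 2, 5} are pairwise adjacent, and any tree decomposition puts a clique entirely inside one bag — forcing width ≥ 2. Combining the bounds, tw(G) = 2.

Treewidth 2.
Bags: B1 = {4, 5, 8}  B2 = {3, 4, 8}  B3 = {2, 4, 5}  B4 = {0, 2, 5}  B5 = {4, 5, 7}  B6 = {1, 5, 7}  B7 = {4, 5, 6}  B8 = {2, 4, 9}
Tree: B1–B2, B1–B3, B3–B4, B3–B5, B5–B6, B5–B7, B3–B8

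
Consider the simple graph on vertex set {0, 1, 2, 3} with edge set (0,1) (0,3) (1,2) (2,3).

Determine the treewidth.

A width-2 tree decomposition is:
Bags: B1 = {0, 1, 3}  B2 = {1, 2, 3}
Tree: B1–B2
Each bag holds 3 vertices, so the decomposition has width 2, which upper-bounds the treewidth. Since 1–0–3–2–1 is a cycle in G, G is not acyclic. Forests are exactly the graphs of treewidth ≤ 1, so tw(G) ≥ 2. The upper and lower bounds meet at 2, so that is the treewidth.

2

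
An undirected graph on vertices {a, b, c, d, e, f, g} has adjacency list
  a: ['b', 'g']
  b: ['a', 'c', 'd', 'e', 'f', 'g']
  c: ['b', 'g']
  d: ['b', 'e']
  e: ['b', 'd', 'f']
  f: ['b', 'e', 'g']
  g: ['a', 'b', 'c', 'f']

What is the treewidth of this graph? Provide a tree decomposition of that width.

The largest bag has 3 vertices, giving width 2; this decomposition certifies tw(G) ≤ 2. For the lower bound, the 3 vertices {b, d, e} are pairwise adjacent, and any tree decomposition puts a clique entirely inside one bag — forcing width ≥ 2. Combining the bounds, tw(G) = 2.

Treewidth 2.
One optimal decomposition is:
Bags: B1 = {a, b, g}  B2 = {b, c, g}  B3 = {b, f, g}  B4 = {b, e, f}  B5 = {b, d, e}
Tree: B1–B2, B2–B3, B3–B4, B4–B5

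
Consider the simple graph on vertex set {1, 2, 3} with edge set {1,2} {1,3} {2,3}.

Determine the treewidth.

A width-2 tree decomposition is:
Bags: B1 = {1, 2, 3}
Tree: (single bag)
With just one bag of size 3, the width is 3 − 1 = 2, so tw(G) ≤ 2. For the lower bound, the 3 vertices {1, 2, 3} are pairwise adjacent, and any tree decomposition puts a clique entirely inside one bag — forcing width ≥ 2. The upper and lower bounds meet at 2, so that is the treewidth.

2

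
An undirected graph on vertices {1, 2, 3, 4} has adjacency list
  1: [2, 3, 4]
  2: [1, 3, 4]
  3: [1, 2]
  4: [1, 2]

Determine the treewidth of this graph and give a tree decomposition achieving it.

Treewidth 2.
One such decomposition:
Bags: B1 = {1, 2, 3}  B2 = {1, 2, 4}
Tree: B1–B2

Each bag holds 3 vertices, so the decomposition has width 2, which upper-bounds the treewidth. Conversely, {1, 2, 3} is a clique of size 3, and the vertices of any clique must share a bag in every tree decomposition; so some bag has ≥ 3 vertices and tw(G) ≥ 2. Combining the bounds, tw(G) = 2.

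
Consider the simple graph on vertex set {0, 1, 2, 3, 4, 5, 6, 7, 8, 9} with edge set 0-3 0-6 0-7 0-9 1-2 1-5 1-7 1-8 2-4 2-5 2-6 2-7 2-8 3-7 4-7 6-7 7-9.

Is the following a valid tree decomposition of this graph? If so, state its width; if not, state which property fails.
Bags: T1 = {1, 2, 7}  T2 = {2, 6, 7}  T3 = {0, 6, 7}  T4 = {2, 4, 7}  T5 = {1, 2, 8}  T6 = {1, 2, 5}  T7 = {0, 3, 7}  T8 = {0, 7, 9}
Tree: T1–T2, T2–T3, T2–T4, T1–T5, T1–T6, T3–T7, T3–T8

Vertex coverage: the bags together contain {0, 1, 2, 3, 4, 5, 6, 7, 8, 9}, the full vertex set. Edge coverage: each edge of G has both endpoints in at least one bag. Running intersection: for every vertex, the bags containing it form a connected subtree. All three properties hold, so this is a valid tree decomposition of width max|bag| − 1 = 2, and hence tw(G) ≤ 2.

Yes; width 2.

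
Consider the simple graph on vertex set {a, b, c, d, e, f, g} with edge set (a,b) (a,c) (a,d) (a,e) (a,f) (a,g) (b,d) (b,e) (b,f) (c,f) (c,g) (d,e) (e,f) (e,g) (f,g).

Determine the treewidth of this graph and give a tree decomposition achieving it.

The largest bag has 4 vertices, giving width 3; this decomposition certifies tw(G) ≤ 3. Conversely, {a, b, d, e} is a clique of size 4, and the vertices of any clique must share a bag in every tree decomposition; so some bag has ≥ 4 vertices and tw(G) ≥ 3. Therefore the treewidth is 3.

Treewidth 3.
Bags: B1 = {a, e, f, g}  B2 = {a, b, e, f}  B3 = {a, c, f, g}  B4 = {a, b, d, e}
Tree: B1–B2, B1–B3, B2–B4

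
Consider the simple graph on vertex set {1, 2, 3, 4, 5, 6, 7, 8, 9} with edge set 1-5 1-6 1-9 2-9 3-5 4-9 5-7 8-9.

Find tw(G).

A width-1 tree decomposition is:
Bags: B1 = {4, 9}  B2 = {1, 9}  B3 = {1, 5}  B4 = {5, 7}  B5 = {2, 9}  B6 = {1, 6}  B7 = {8, 9}  B8 = {3, 5}
Tree: B1–B2, B2–B3, B3–B4, B1–B5, B3–B6, B2–B7, B3–B8
Each bag holds 2 vertices, so the decomposition has width 1, which upper-bounds the treewidth. Any graph with an edge has treewidth ≥ 1, and G has the edge 4–9. The upper and lower bounds meet at 1, so that is the treewidth.

1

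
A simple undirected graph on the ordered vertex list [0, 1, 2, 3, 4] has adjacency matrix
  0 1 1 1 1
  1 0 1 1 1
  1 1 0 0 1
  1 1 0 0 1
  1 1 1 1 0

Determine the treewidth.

3

A width-3 tree decomposition is:
Bags: B1 = {0, 1, 3, 4}  B2 = {0, 1, 2, 4}
Tree: B1–B2
Each bag holds 4 vertices, so the decomposition has width 3, which upper-bounds the treewidth. On the other hand G contains the 4-clique {0, 1, 2, 4}. A clique must lie in a single bag of any decomposition, so no decomposition can have width below 3. Combining the bounds, tw(G) = 3.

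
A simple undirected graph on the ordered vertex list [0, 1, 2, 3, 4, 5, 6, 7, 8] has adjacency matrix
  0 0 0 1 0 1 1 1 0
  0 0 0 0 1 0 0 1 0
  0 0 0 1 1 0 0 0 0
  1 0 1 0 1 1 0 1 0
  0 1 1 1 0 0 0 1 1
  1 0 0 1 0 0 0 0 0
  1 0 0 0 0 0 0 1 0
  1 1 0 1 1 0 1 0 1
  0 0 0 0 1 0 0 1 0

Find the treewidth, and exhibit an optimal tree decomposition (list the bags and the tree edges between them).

Treewidth 2.
Bags: B1 = {0, 3, 7}  B2 = {3, 4, 7}  B3 = {0, 3, 5}  B4 = {2, 3, 4}  B5 = {4, 7, 8}  B6 = {0, 6, 7}  B7 = {1, 4, 7}
Tree: B1–B2, B1–B3, B2–B4, B2–B5, B1–B6, B2–B7

The largest bag has 3 vertices, giving width 2; this decomposition certifies tw(G) ≤ 2. For the lower bound, the 3 vertices {2, 3, 4} are pairwise adjacent, and any tree decomposition puts a clique entirely inside one bag — forcing width ≥ 2. The upper and lower bounds meet at 2, so that is the treewidth.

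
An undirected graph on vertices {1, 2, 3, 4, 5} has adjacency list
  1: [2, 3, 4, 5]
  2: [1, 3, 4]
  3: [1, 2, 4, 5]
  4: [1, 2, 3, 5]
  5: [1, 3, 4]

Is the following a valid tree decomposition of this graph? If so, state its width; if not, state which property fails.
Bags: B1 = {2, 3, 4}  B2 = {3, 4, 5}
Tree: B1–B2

No — vertex 1 appears in no bag.

A tree decomposition must satisfy three properties: every vertex lies in some bag; for every edge, both endpoints lie together in some bag; and for every vertex, the bags containing it form a connected subtree. Here vertex 1 appears in no bag, so the decomposition is invalid.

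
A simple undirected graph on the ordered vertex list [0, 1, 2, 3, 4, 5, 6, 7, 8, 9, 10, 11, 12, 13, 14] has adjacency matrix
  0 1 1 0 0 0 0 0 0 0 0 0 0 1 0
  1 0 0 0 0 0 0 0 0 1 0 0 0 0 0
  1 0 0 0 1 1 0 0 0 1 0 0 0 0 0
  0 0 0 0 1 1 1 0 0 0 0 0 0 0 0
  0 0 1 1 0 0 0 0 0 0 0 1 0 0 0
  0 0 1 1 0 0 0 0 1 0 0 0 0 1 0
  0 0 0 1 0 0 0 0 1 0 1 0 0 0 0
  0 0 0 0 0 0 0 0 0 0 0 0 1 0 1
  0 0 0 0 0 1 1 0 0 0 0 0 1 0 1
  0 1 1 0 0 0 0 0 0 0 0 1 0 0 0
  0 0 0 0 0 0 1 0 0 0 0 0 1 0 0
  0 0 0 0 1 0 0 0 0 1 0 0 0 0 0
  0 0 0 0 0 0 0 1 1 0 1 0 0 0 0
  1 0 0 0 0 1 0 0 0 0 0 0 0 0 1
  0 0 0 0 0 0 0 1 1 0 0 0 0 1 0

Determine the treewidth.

3

A width-3 tree decomposition is:
Bags: B1 = {1, 4, 9, 11}  B2 = {1, 2, 4, 9}  B3 = {0, 1, 2, 4}  B4 = {0, 2, 3, 4}  B5 = {0, 2, 3, 5}  B6 = {0, 3, 5, 13}  B7 = {3, 5, 6, 13}  B8 = {5, 6, 8, 13}  B9 = {6, 8, 13, 14}  B10 = {6, 8, 10, 14}  B11 = {8, 10, 12, 14}  B12 = {7, 10, 12, 14}
Tree: B1–B2, B2–B3, B3–B4, B4–B5, B5–B6, B6–B7, B7–B8, B8–B9, B9–B10, B10–B11, B11–B12
Every bag has size at most 4, so the width is 4 − 1 = 3 and tw(G) ≤ 3. For the lower bound: the 4 vertex sets {1,9,11}, {4}, {2}, {0,3,5,13} are disjoint, each induces a connected subgraph, and every pair is joined by at least one edge of G. Contracting each set to a single vertex therefore yields K_{4} as a minor, and since treewidth is minor-monotone, tw(G) ≥ tw(K_{4}) = 3. Combining the bounds, tw(G) = 3.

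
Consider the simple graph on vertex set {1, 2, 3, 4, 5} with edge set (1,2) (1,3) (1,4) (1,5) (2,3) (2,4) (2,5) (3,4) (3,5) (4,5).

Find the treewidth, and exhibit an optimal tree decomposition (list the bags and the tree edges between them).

Treewidth 4.
One optimal decomposition is:
Bags: B1 = {1, 2, 3, 4, 5}
Tree: (single bag)

A single bag containing all 5 vertices is trivially a valid decomposition of width 4. Conversely, {1, 2, 3, 4, 5} is a clique of size 5, and the vertices of any clique must share a bag in every tree decomposition; so some bag has ≥ 5 vertices and tw(G) ≥ 4. Hence tw(G) = 4 exactly.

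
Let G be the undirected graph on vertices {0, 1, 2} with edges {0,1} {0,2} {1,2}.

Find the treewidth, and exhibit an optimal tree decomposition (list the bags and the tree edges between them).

Treewidth 2.
Bags: B1 = {0, 1, 2}
Tree: (single bag)

With just one bag of size 3, the width is 3 − 1 = 2, so tw(G) ≤ 2. Conversely, {0, 1, 2} is a clique of size 3, and the vertices of any clique must share a bag in every tree decomposition; so some bag has ≥ 3 vertices and tw(G) ≥ 2. Combining the bounds, tw(G) = 2.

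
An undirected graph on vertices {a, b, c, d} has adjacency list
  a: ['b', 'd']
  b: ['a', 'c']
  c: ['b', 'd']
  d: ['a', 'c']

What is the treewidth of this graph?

A width-2 tree decomposition is:
Bags: B1 = {a, b, d}  B2 = {b, c, d}
Tree: B1–B2
Each bag holds 3 vertices, so the decomposition has width 2, which upper-bounds the treewidth. Since b–a–d–c–b is a cycle in G, G is not acyclic. Forests are exactly the graphs of treewidth ≤ 1, so tw(G) ≥ 2. Therefore the treewidth is 2.

2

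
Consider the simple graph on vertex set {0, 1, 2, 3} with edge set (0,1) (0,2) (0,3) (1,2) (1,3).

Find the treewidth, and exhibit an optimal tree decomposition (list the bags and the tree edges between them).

Each bag holds 3 vertices, so the decomposition has width 2, which upper-bounds the treewidth. Conversely, {0, 1, 2} is a clique of size 3, and the vertices of any clique must share a bag in every tree decomposition; so some bag has ≥ 3 vertices and tw(G) ≥ 2. Therefore the treewidth is 2.

Treewidth 2.
Bags: B1 = {0, 1, 3}  B2 = {0, 1, 2}
Tree: B1–B2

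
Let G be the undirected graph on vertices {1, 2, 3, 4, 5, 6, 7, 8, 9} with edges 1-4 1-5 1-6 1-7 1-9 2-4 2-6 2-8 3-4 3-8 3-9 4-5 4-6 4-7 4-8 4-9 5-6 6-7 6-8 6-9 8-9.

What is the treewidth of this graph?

3

A width-3 tree decomposition is:
Bags: B1 = {1, 4, 6, 9}  B2 = {4, 6, 8, 9}  B3 = {3, 4, 8, 9}  B4 = {2, 4, 6, 8}  B5 = {1, 4, 5, 6}  B6 = {1, 4, 6, 7}
Tree: B1–B2, B2–B3, B2–B4, B1–B5, B1–B6
Each bag holds 4 vertices, so the decomposition has width 3, which upper-bounds the treewidth. For the lower bound, the 4 vertices {3, 4, 8, 9} are pairwise adjacent, and any tree decomposition puts a clique entirely inside one bag — forcing width ≥ 3. The upper and lower bounds meet at 3, so that is the treewidth.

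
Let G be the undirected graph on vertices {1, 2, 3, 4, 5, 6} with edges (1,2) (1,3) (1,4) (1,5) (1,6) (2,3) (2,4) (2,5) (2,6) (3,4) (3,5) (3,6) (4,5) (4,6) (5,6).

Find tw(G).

A width-5 tree decomposition is:
Bags: B1 = {1, 2, 3, 4, 5, 6}
Tree: (single bag)
A single bag containing all 6 vertices is trivially a valid decomposition of width 5. Conversely, {1, 2, 3, 4, 5, 6} is a clique of size 6, and the vertices of any clique must share a bag in every tree decomposition; so some bag has ≥ 6 vertices and tw(G) ≥ 5. Therefore the treewidth is 5.

5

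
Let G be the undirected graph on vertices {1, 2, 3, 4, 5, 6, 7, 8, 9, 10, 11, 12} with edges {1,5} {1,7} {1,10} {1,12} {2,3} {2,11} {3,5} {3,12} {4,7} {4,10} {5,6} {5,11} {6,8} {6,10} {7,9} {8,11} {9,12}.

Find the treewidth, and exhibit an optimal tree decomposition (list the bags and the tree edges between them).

Treewidth 3.
One such decomposition:
Bags: B1 = {2, 6, 8, 11}  B2 = {2, 5, 6, 11}  B3 = {2, 3, 5, 6}  B4 = {3, 5, 6, 10}  B5 = {1, 3, 5, 10}  B6 = {1, 3, 10, 12}  B7 = {1, 4, 10, 12}  B8 = {1, 4, 7, 12}  B9 = {4, 7, 9, 12}
Tree: B1–B2, B2–B3, B3–B4, B4–B5, B5–B6, B6–B7, B7–B8, B8–B9

The largest bag has 4 vertices, giving width 3; this decomposition certifies tw(G) ≤ 3. For the lower bound: the 4 vertex sets {2,8,11}, {6}, {5}, {1,3,10,12} are disjoint, each induces a connected subgraph, and every pair is joined by at least one edge of G. Contracting each set to a single vertex therefore yields K_{4} as a minor, and since treewidth is minor-monotone, tw(G) ≥ tw(K_{4}) = 3. Therefore the treewidth is 3.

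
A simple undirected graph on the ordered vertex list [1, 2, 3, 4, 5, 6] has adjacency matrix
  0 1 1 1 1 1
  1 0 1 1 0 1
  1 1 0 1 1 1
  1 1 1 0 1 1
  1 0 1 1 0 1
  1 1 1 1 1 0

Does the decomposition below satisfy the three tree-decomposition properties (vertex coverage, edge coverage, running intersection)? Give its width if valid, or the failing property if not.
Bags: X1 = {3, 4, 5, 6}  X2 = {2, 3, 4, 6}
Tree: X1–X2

A tree decomposition must satisfy three properties: every vertex lies in some bag; for every edge, both endpoints lie together in some bag; and for every vertex, the bags containing it form a connected subtree. Here vertex 1 appears in no bag, so the decomposition is invalid.

No — vertex 1 appears in no bag.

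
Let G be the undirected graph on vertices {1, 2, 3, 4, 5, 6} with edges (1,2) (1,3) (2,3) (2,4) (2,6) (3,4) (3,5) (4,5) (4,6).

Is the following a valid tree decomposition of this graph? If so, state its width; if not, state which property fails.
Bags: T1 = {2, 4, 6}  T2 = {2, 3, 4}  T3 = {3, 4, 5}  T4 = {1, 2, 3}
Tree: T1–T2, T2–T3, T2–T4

Yes; width 2.

Vertex coverage: the bags together contain {1, 2, 3, 4, 5, 6}, the full vertex set. Edge coverage: each edge of G has both endpoints in at least one bag. Running intersection: for every vertex, the bags containing it form a connected subtree. All three properties hold, so this is a valid tree decomposition of width max|bag| − 1 = 2, and hence tw(G) ≤ 2.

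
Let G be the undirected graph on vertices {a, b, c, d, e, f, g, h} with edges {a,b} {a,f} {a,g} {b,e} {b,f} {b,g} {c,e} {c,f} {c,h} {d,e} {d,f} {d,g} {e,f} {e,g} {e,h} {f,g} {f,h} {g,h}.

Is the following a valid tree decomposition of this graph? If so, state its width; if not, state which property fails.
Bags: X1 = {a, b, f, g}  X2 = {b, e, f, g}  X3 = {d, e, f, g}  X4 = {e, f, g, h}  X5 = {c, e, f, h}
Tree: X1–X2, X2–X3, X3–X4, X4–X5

Vertex coverage: the bags together contain {a, b, c, d, e, f, g, h}, the full vertex set. Edge coverage: each edge of G has both endpoints in at least one bag. Running intersection: for every vertex, the bags containing it form a connected subtree. All three properties hold, so this is a valid tree decomposition of width max|bag| − 1 = 3, and hence tw(G) ≤ 3.

Yes; width 3.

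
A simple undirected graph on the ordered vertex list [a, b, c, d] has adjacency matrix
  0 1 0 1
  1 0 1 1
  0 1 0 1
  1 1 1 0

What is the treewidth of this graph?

2

A width-2 tree decomposition is:
Bags: B1 = {a, b, d}  B2 = {b, c, d}
Tree: B1–B2
The largest bag has 3 vertices, giving width 2; this decomposition certifies tw(G) ≤ 2. Conversely, {b, c, d} is a clique of size 3, and the vertices of any clique must share a bag in every tree decomposition; so some bag has ≥ 3 vertices and tw(G) ≥ 2. The upper and lower bounds meet at 2, so that is the treewidth.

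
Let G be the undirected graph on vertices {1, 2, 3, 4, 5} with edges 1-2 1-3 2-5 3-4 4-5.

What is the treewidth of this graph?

A width-2 tree decomposition is:
Bags: B1 = {1, 2, 5}  B2 = {1, 4, 5}  B3 = {1, 3, 4}
Tree: B1–B2, B2–B3
Every bag has size at most 3, so the width is 3 − 1 = 2 and tw(G) ≤ 2. For the lower bound, G contains the cycle 1–2–5–4–3–1, so G is not a forest; only forests have treewidth ≤ 1, hence tw(G) ≥ 2. The upper and lower bounds meet at 2, so that is the treewidth.

2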